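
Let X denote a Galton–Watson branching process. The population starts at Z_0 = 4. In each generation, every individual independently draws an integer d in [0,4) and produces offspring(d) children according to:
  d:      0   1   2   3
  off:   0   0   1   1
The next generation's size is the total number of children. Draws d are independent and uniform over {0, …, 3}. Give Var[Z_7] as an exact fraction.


127/4096

Outcome values over d=0..3: [0, 0, 1, 1]
Σy = 2, Σy² = 2, M = 4
μ = 2/4 = 1/2,  σ² = 2/4 − (1/2)² = 1/4
V_0 = 0, E_0 = 4
V_1 = 1/4·E_0 + (1/2)²·V_0 = 1;  E_1 = 2
V_2 = 1/4·E_1 + (1/2)²·V_1 = 3/4;  E_2 = 1
V_3 = 1/4·E_2 + (1/2)²·V_2 = 7/16;  E_3 = 1/2
V_4 = 1/4·E_3 + (1/2)²·V_3 = 15/64;  E_4 = 1/4
V_5 = 1/4·E_4 + (1/2)²·V_4 = 31/256;  E_5 = 1/8
V_6 = 1/4·E_5 + (1/2)²·V_5 = 63/1024;  E_6 = 1/16
V_7 = 1/4·E_6 + (1/2)²·V_6 = 127/4096;  E_7 = 1/32


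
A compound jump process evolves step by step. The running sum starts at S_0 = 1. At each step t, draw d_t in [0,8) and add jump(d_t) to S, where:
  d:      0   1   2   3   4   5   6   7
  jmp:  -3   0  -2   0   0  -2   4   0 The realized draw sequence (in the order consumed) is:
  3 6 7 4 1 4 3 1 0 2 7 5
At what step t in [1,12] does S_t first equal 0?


10

t=0: S=1, d=3, jump=0, S_1=1
t=1: S=1, d=6, jump=4, S_2=5
t=2: S=5, d=7, jump=0, S_3=5
t=3: S=5, d=4, jump=0, S_4=5
t=4: S=5, d=1, jump=0, S_5=5
t=5: S=5, d=4, jump=0, S_6=5
t=6: S=5, d=3, jump=0, S_7=5
t=7: S=5, d=1, jump=0, S_8=5
t=8: S=5, d=0, jump=-3, S_9=2
t=9: S=2, d=2, jump=-2, S_10=0
t=10: S=0, d=7, jump=0, S_11=0
t=11: S=0, d=5, jump=-2, S_12=-2


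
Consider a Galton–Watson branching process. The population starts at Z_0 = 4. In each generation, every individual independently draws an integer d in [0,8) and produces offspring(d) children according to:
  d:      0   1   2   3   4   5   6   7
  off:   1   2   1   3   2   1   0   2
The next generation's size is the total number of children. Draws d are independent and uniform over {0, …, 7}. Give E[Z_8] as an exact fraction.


Outcome values over d=0..7: [1, 2, 1, 3, 2, 1, 0, 2]
Σy = 12, Σy² = 24, M = 8
μ = 12/8 = 3/2,  σ² = 24/8 − (3/2)² = 3/4
E[Z_0] = 4
E[Z_1] = 3/2·E[Z_0] = 6
E[Z_2] = 3/2·E[Z_1] = 9
E[Z_3] = 3/2·E[Z_2] = 27/2
E[Z_4] = 3/2·E[Z_3] = 81/4
E[Z_5] = 3/2·E[Z_4] = 243/8
E[Z_6] = 3/2·E[Z_5] = 729/16
E[Z_7] = 3/2·E[Z_6] = 2187/32
E[Z_8] = 3/2·E[Z_7] = 6561/64

6561/64


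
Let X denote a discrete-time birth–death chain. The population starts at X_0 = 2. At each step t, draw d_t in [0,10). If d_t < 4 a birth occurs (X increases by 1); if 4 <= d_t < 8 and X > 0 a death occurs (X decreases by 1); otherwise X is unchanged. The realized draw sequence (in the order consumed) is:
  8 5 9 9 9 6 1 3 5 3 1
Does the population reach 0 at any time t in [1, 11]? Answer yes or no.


t=0: X=2, d=8 → hold, X_1=2
t=1: X=2, d=5 → death, X_2=1
t=2: X=1, d=9 → hold, X_3=1
t=3: X=1, d=9 → hold, X_4=1
t=4: X=1, d=9 → hold, X_5=1
t=5: X=1, d=6 → death, X_6=0
t=6: X=0, d=1 → birth, X_7=1
t=7: X=1, d=3 → birth, X_8=2
t=8: X=2, d=5 → death, X_9=1
t=9: X=1, d=3 → birth, X_10=2
t=10: X=2, d=1 → birth, X_11=3

yes


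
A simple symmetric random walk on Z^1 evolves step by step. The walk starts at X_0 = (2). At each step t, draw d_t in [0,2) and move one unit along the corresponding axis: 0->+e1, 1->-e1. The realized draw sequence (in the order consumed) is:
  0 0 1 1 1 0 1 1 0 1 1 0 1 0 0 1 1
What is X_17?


(-1)

t=0: X=(2), d=0 → +e1, X_1=(3)
t=1: X=(3), d=0 → +e1, X_2=(4)
t=2: X=(4), d=1 → -e1, X_3=(3)
t=3: X=(3), d=1 → -e1, X_4=(2)
t=4: X=(2), d=1 → -e1, X_5=(1)
t=5: X=(1), d=0 → +e1, X_6=(2)
t=6: X=(2), d=1 → -e1, X_7=(1)
t=7: X=(1), d=1 → -e1, X_8=(0)
t=8: X=(0), d=0 → +e1, X_9=(1)
t=9: X=(1), d=1 → -e1, X_10=(0)
t=10: X=(0), d=1 → -e1, X_11=(-1)
t=11: X=(-1), d=0 → +e1, X_12=(0)
t=12: X=(0), d=1 → -e1, X_13=(-1)
t=13: X=(-1), d=0 → +e1, X_14=(0)
t=14: X=(0), d=0 → +e1, X_15=(1)
t=15: X=(1), d=1 → -e1, X_16=(0)
t=16: X=(0), d=1 → -e1, X_17=(-1)


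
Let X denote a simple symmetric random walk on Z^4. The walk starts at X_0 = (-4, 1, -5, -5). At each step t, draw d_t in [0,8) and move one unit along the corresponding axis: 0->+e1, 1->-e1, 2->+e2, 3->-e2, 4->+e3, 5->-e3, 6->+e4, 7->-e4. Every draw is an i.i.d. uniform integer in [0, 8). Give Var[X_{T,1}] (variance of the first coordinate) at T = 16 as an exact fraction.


Outcome values over d=0..7: [1, -1, 0, 0, 0, 0, 0, 0]
Σy = 0, Σy² = 2, M = 8
μ = 0/8 = 0,  σ² = 2/8 − (0)² = 1/4
Independent increments: Var[X_16] = 16·σ² = 16·(1/4) = 4

4


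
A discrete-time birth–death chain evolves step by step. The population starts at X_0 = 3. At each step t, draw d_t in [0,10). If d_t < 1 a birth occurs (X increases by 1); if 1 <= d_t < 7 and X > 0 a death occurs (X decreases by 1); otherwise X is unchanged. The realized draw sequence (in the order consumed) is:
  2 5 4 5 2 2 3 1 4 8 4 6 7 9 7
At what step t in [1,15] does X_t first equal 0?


t=0: X=3, d=2 → death, X_1=2
t=1: X=2, d=5 → death, X_2=1
t=2: X=1, d=4 → death, X_3=0
t=3: X=0, d=5 → hold, X_4=0
t=4: X=0, d=2 → hold, X_5=0
t=5: X=0, d=2 → hold, X_6=0
t=6: X=0, d=3 → hold, X_7=0
t=7: X=0, d=1 → hold, X_8=0
t=8: X=0, d=4 → hold, X_9=0
t=9: X=0, d=8 → hold, X_10=0
t=10: X=0, d=4 → hold, X_11=0
t=11: X=0, d=6 → hold, X_12=0
t=12: X=0, d=7 → hold, X_13=0
t=13: X=0, d=9 → hold, X_14=0
t=14: X=0, d=7 → hold, X_15=0

3


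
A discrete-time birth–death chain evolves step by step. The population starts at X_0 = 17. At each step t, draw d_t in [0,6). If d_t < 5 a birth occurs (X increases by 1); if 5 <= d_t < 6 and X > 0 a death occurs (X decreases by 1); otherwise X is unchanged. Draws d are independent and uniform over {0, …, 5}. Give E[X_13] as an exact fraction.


X can drop by at most 1 per step and X_0 = 17 > T = 13, so X_t >= 17 − t >= 4 > 0 for every t <= 13: the floor at 0 (the 'and X > 0' condition) never binds. Hence X_13 = X_0 + Σ_{t<13} Y_t with i.i.d. increments Y_t = y(d_t) ∈ {+1, −1, 0}.
Outcome values over d=0..5: [1, 1, 1, 1, 1, -1]
Σy = 4, Σy² = 6, M = 6
μ = 4/6 = 2/3,  σ² = 6/6 − (2/3)² = 5/9
E[X_13] = 17 + 13·(2/3) = 77/3

77/3


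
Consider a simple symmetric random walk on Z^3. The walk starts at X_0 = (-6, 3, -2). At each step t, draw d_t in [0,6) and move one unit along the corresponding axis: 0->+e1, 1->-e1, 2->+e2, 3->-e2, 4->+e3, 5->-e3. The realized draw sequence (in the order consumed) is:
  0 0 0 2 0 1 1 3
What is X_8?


(-4, 3, -2)

t=0: X=(-6, 3, -2), d=0 → +e1, X_1=(-5, 3, -2)
t=1: X=(-5, 3, -2), d=0 → +e1, X_2=(-4, 3, -2)
t=2: X=(-4, 3, -2), d=0 → +e1, X_3=(-3, 3, -2)
t=3: X=(-3, 3, -2), d=2 → +e2, X_4=(-3, 4, -2)
t=4: X=(-3, 4, -2), d=0 → +e1, X_5=(-2, 4, -2)
t=5: X=(-2, 4, -2), d=1 → -e1, X_6=(-3, 4, -2)
t=6: X=(-3, 4, -2), d=1 → -e1, X_7=(-4, 4, -2)
t=7: X=(-4, 4, -2), d=3 → -e2, X_8=(-4, 3, -2)


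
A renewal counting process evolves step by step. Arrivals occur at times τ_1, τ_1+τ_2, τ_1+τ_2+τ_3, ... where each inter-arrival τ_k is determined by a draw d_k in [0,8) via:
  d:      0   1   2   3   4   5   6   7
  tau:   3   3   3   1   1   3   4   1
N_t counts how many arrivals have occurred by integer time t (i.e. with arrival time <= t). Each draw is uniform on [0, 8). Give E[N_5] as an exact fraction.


62267/32768

Inter-arrival values over d=0..7: [3, 3, 3, 1, 1, 3, 4, 1]
Each d has probability 1/8, so the pmf of τ is: f(1) = 3/8, f(3) = 1/2, f(4) = 1/8
Renewal equation for m(n) = E[N_n]: condition on τ_1 = k (if k <= n, one arrival plus a fresh copy on the remaining n−k steps): m(n) = F(n) + Σ_{k<=n} f(k)·m(n−k), where F(n) = P(τ <= n) and m(0) = 0
m(1) = F(1) = 3/8
m(2) = F(2) + f(1)·m(1) = 3/8 + 3/8·3/8 = 33/64
m(3) = F(3) + f(1)·m(2) = 7/8 + 3/8·33/64 = 547/512
m(4) = F(4) + f(1)·m(3) + f(3)·m(1) = 1 + 3/8·547/512 + 1/2·3/8 = 6505/4096
m(5) = F(5) + f(1)·m(4) + f(3)·m(2) + f(4)·m(1) = 1 + 3/8·6505/4096 + 1/2·33/64 + 1/8·3/8 = 62267/32768
E[N_5] = m(5) = 62267/32768


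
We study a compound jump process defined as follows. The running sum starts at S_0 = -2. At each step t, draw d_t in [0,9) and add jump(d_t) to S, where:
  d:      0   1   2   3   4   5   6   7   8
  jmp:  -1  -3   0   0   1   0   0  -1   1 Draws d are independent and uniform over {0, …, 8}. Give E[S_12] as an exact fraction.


-6

Outcome values over d=0..8: [-1, -3, 0, 0, 1, 0, 0, -1, 1]
Σy = -3, Σy² = 13, M = 9
μ = -3/9 = -1/3,  σ² = 13/9 − (-1/3)² = 4/3
E[S_12] = -2 + 12·(-1/3) = -6


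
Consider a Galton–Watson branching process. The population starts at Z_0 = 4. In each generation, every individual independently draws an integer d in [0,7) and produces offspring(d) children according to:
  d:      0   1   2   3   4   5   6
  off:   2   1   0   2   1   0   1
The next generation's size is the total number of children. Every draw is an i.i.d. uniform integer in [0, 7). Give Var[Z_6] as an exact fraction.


96/7

Outcome values over d=0..6: [2, 1, 0, 2, 1, 0, 1]
Σy = 7, Σy² = 11, M = 7
μ = 7/7 = 1,  σ² = 11/7 − (1)² = 4/7
V_0 = 0, E_0 = 4
V_1 = 4/7·E_0 + (1)²·V_0 = 16/7;  E_1 = 4
V_2 = 4/7·E_1 + (1)²·V_1 = 32/7;  E_2 = 4
V_3 = 4/7·E_2 + (1)²·V_2 = 48/7;  E_3 = 4
V_4 = 4/7·E_3 + (1)²·V_3 = 64/7;  E_4 = 4
V_5 = 4/7·E_4 + (1)²·V_4 = 80/7;  E_5 = 4
V_6 = 4/7·E_5 + (1)²·V_5 = 96/7;  E_6 = 4


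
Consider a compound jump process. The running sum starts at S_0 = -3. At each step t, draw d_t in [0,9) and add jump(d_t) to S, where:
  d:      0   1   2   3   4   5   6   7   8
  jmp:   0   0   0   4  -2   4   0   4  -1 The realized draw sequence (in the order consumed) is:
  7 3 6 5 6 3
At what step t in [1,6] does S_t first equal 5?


2

t=0: S=-3, d=7, jump=4, S_1=1
t=1: S=1, d=3, jump=4, S_2=5
t=2: S=5, d=6, jump=0, S_3=5
t=3: S=5, d=5, jump=4, S_4=9
t=4: S=9, d=6, jump=0, S_5=9
t=5: S=9, d=3, jump=4, S_6=13


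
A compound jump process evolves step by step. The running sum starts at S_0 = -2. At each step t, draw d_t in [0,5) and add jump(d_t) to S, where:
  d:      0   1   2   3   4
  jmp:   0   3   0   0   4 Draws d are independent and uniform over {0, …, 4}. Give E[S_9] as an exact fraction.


Outcome values over d=0..4: [0, 3, 0, 0, 4]
Σy = 7, Σy² = 25, M = 5
μ = 7/5 = 7/5,  σ² = 25/5 − (7/5)² = 76/25
E[S_9] = -2 + 9·(7/5) = 53/5

53/5


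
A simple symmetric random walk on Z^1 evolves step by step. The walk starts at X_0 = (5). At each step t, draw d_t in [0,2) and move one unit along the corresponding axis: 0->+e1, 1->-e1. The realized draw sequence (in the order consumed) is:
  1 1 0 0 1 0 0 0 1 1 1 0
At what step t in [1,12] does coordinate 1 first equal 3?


t=0: X=(5), d=1 → -e1, X_1=(4)
t=1: X=(4), d=1 → -e1, X_2=(3)
t=2: X=(3), d=0 → +e1, X_3=(4)
t=3: X=(4), d=0 → +e1, X_4=(5)
t=4: X=(5), d=1 → -e1, X_5=(4)
t=5: X=(4), d=0 → +e1, X_6=(5)
t=6: X=(5), d=0 → +e1, X_7=(6)
t=7: X=(6), d=0 → +e1, X_8=(7)
t=8: X=(7), d=1 → -e1, X_9=(6)
t=9: X=(6), d=1 → -e1, X_10=(5)
t=10: X=(5), d=1 → -e1, X_11=(4)
t=11: X=(4), d=0 → +e1, X_12=(5)

2


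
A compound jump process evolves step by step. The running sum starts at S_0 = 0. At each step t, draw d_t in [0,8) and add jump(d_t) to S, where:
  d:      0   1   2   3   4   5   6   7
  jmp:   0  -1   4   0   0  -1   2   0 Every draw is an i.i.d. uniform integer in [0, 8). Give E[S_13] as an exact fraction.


13/2

Outcome values over d=0..7: [0, -1, 4, 0, 0, -1, 2, 0]
Σy = 4, Σy² = 22, M = 8
μ = 4/8 = 1/2,  σ² = 22/8 − (1/2)² = 5/2
E[S_13] = 0 + 13·(1/2) = 13/2


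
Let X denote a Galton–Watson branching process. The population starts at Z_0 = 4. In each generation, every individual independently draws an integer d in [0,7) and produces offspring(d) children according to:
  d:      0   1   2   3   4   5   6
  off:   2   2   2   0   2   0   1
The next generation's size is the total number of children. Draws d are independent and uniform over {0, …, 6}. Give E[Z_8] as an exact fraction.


172186884/5764801

Outcome values over d=0..6: [2, 2, 2, 0, 2, 0, 1]
Σy = 9, Σy² = 17, M = 7
μ = 9/7 = 9/7,  σ² = 17/7 − (9/7)² = 38/49
E[Z_0] = 4
E[Z_1] = 9/7·E[Z_0] = 36/7
E[Z_2] = 9/7·E[Z_1] = 324/49
E[Z_3] = 9/7·E[Z_2] = 2916/343
E[Z_4] = 9/7·E[Z_3] = 26244/2401
E[Z_5] = 9/7·E[Z_4] = 236196/16807
E[Z_6] = 9/7·E[Z_5] = 2125764/117649
E[Z_7] = 9/7·E[Z_6] = 19131876/823543
E[Z_8] = 9/7·E[Z_7] = 172186884/5764801


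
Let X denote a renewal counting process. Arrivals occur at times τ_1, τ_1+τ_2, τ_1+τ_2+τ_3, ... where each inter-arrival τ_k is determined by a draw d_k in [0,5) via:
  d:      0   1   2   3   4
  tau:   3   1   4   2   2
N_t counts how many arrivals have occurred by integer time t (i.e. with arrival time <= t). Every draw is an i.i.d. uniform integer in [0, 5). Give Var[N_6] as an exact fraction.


Inter-arrival values over d=0..4: [3, 1, 4, 2, 2]
Each d has probability 1/5, so the pmf of τ is: f(1) = 1/5, f(2) = 2/5, f(3) = 1/5, f(4) = 1/5
Let p_n(j) = P(N_n = j), with p_0 = [1]. Condition on τ_1: p_n(0) = P(τ > n), and for j >= 1, p_n(j) = Σ_{k<=n} f(k)·p_{n−k}(j−1)
p_1 = [4/5, 1/5]  (j = 0..1)
p_2 = [2/5, 14/25, 1/25]  (j = 0..2)
p_3 = [1/5, 3/5, 24/125, 1/125]  (j = 0..3)
p_4 = [0, 14/25, 48/125, 34/625, 1/625]  (j = 0..4)
p_5 = [0, 8/25, 63/125, 101/625, 44/3125, 1/3125]  (j = 0..5)
p_6 = [0, 3/25, 13/25, 188/625, 174/3125, 54/15625, 1/15625]  (j = 0..6)
E[N_6] = Σ j·p_6(j) = 35981/15625;  E[N_6²] = Σ j²·p_6(j) = 91981/15625
Var[N_6] = 91981/15625 − (35981/15625)² = 142570764/244140625

142570764/244140625


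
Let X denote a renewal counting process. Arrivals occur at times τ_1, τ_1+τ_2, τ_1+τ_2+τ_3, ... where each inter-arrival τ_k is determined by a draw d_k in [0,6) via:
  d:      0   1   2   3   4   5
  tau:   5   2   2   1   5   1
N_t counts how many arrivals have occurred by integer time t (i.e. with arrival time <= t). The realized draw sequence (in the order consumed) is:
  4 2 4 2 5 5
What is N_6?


1

draw d_1=4: τ_1=5, arrival time A_1=5
draw d_2=2: τ_2=2, arrival time A_2=7
draw d_3=4: τ_3=5, arrival time A_3=12
draw d_4=2: τ_4=2, arrival time A_4=14
draw d_5=5: τ_5=1, arrival time A_5=15
draw d_6=5: τ_6=1, arrival time A_6=16
N_t over t=0..6: 0:0 1:0 2:0 3:0 4:0 5:1 6:1


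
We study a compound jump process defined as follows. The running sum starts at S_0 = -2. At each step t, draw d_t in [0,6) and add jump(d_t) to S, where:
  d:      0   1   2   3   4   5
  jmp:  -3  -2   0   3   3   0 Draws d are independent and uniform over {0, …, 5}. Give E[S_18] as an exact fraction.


1

Outcome values over d=0..5: [-3, -2, 0, 3, 3, 0]
Σy = 1, Σy² = 31, M = 6
μ = 1/6 = 1/6,  σ² = 31/6 − (1/6)² = 185/36
E[S_18] = -2 + 18·(1/6) = 1


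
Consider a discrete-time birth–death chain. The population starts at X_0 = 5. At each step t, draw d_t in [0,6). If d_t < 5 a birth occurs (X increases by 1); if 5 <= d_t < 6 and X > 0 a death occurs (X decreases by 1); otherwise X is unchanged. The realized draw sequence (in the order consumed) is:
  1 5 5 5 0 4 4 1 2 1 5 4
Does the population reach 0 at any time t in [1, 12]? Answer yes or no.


no

t=0: X=5, d=1 → birth, X_1=6
t=1: X=6, d=5 → death, X_2=5
t=2: X=5, d=5 → death, X_3=4
t=3: X=4, d=5 → death, X_4=3
t=4: X=3, d=0 → birth, X_5=4
t=5: X=4, d=4 → birth, X_6=5
t=6: X=5, d=4 → birth, X_7=6
t=7: X=6, d=1 → birth, X_8=7
t=8: X=7, d=2 → birth, X_9=8
t=9: X=8, d=1 → birth, X_10=9
t=10: X=9, d=5 → death, X_11=8
t=11: X=8, d=4 → birth, X_12=9


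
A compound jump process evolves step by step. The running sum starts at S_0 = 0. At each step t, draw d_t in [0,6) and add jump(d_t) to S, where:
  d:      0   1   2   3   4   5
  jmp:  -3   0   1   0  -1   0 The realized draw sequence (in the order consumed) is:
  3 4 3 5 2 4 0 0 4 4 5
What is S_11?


t=0: S=0, d=3, jump=0, S_1=0
t=1: S=0, d=4, jump=-1, S_2=-1
t=2: S=-1, d=3, jump=0, S_3=-1
t=3: S=-1, d=5, jump=0, S_4=-1
t=4: S=-1, d=2, jump=1, S_5=0
t=5: S=0, d=4, jump=-1, S_6=-1
t=6: S=-1, d=0, jump=-3, S_7=-4
t=7: S=-4, d=0, jump=-3, S_8=-7
t=8: S=-7, d=4, jump=-1, S_9=-8
t=9: S=-8, d=4, jump=-1, S_10=-9
t=10: S=-9, d=5, jump=0, S_11=-9

-9


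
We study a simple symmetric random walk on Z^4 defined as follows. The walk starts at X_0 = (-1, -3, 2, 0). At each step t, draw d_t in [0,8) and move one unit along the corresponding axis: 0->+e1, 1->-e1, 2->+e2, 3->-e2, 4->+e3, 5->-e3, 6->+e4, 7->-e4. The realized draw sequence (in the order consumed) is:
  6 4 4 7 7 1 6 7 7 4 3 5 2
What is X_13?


t=0: X=(-1, -3, 2, 0), d=6 → +e4, X_1=(-1, -3, 2, 1)
t=1: X=(-1, -3, 2, 1), d=4 → +e3, X_2=(-1, -3, 3, 1)
t=2: X=(-1, -3, 3, 1), d=4 → +e3, X_3=(-1, -3, 4, 1)
t=3: X=(-1, -3, 4, 1), d=7 → -e4, X_4=(-1, -3, 4, 0)
t=4: X=(-1, -3, 4, 0), d=7 → -e4, X_5=(-1, -3, 4, -1)
t=5: X=(-1, -3, 4, -1), d=1 → -e1, X_6=(-2, -3, 4, -1)
t=6: X=(-2, -3, 4, -1), d=6 → +e4, X_7=(-2, -3, 4, 0)
t=7: X=(-2, -3, 4, 0), d=7 → -e4, X_8=(-2, -3, 4, -1)
t=8: X=(-2, -3, 4, -1), d=7 → -e4, X_9=(-2, -3, 4, -2)
t=9: X=(-2, -3, 4, -2), d=4 → +e3, X_10=(-2, -3, 5, -2)
t=10: X=(-2, -3, 5, -2), d=3 → -e2, X_11=(-2, -4, 5, -2)
t=11: X=(-2, -4, 5, -2), d=5 → -e3, X_12=(-2, -4, 4, -2)
t=12: X=(-2, -4, 4, -2), d=2 → +e2, X_13=(-2, -3, 4, -2)

(-2, -3, 4, -2)


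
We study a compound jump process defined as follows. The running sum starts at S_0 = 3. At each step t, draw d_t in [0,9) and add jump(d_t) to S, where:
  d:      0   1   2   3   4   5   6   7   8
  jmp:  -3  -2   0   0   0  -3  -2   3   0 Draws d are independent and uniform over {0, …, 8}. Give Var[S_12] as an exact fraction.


1064/27

Outcome values over d=0..8: [-3, -2, 0, 0, 0, -3, -2, 3, 0]
Σy = -7, Σy² = 35, M = 9
μ = -7/9 = -7/9,  σ² = 35/9 − (-7/9)² = 266/81
Independent increments: Var[S_12] = 12·σ² = 12·(266/81) = 1064/27


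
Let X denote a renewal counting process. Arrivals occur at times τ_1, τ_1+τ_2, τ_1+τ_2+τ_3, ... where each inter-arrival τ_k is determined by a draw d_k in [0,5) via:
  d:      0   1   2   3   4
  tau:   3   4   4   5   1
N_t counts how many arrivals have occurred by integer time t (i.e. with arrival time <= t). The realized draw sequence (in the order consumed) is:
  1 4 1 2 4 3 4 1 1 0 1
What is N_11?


3

draw d_1=1: τ_1=4, arrival time A_1=4
draw d_2=4: τ_2=1, arrival time A_2=5
draw d_3=1: τ_3=4, arrival time A_3=9
draw d_4=2: τ_4=4, arrival time A_4=13
draw d_5=4: τ_5=1, arrival time A_5=14
draw d_6=3: τ_6=5, arrival time A_6=19
draw d_7=4: τ_7=1, arrival time A_7=20
draw d_8=1: τ_8=4, arrival time A_8=24
draw d_9=1: τ_9=4, arrival time A_9=28
draw d_10=0: τ_10=3, arrival time A_10=31
draw d_11=1: τ_11=4, arrival time A_11=35
N_t over t=0..11: 0:0 1:0 2:0 3:0 4:1 5:2 6:2 7:2 8:2 9:3 10:3 11:3


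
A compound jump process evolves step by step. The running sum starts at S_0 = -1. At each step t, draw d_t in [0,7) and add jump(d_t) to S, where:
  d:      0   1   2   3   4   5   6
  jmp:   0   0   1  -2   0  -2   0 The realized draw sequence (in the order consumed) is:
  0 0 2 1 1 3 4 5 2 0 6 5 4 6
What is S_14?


-5

t=0: S=-1, d=0, jump=0, S_1=-1
t=1: S=-1, d=0, jump=0, S_2=-1
t=2: S=-1, d=2, jump=1, S_3=0
t=3: S=0, d=1, jump=0, S_4=0
t=4: S=0, d=1, jump=0, S_5=0
t=5: S=0, d=3, jump=-2, S_6=-2
t=6: S=-2, d=4, jump=0, S_7=-2
t=7: S=-2, d=5, jump=-2, S_8=-4
t=8: S=-4, d=2, jump=1, S_9=-3
t=9: S=-3, d=0, jump=0, S_10=-3
t=10: S=-3, d=6, jump=0, S_11=-3
t=11: S=-3, d=5, jump=-2, S_12=-5
t=12: S=-5, d=4, jump=0, S_13=-5
t=13: S=-5, d=6, jump=0, S_14=-5


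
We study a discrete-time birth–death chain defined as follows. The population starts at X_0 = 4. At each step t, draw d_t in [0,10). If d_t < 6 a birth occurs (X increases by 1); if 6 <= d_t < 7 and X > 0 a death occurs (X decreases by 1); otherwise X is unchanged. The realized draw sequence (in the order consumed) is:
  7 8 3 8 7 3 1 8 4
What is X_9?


t=0: X=4, d=7 → hold, X_1=4
t=1: X=4, d=8 → hold, X_2=4
t=2: X=4, d=3 → birth, X_3=5
t=3: X=5, d=8 → hold, X_4=5
t=4: X=5, d=7 → hold, X_5=5
t=5: X=5, d=3 → birth, X_6=6
t=6: X=6, d=1 → birth, X_7=7
t=7: X=7, d=8 → hold, X_8=7
t=8: X=7, d=4 → birth, X_9=8

8


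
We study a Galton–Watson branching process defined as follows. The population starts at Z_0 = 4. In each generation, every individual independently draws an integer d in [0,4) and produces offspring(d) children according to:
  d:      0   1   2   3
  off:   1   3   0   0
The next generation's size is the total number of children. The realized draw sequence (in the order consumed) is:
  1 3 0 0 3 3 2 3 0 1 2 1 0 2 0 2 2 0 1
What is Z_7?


gen 0: Z_0=4, draws=[1, 3, 0, 0], offspring=[3, 0, 1, 1], Z_1=5
gen 1: Z_1=5, draws=[3, 3, 2, 3, 0], offspring=[0, 0, 0, 0, 1], Z_2=1
gen 2: Z_2=1, draws=[1], offspring=[3], Z_3=3
gen 3: Z_3=3, draws=[2, 1, 0], offspring=[0, 3, 1], Z_4=4
gen 4: Z_4=4, draws=[2, 0, 2, 2], offspring=[0, 1, 0, 0], Z_5=1
gen 5: Z_5=1, draws=[0], offspring=[1], Z_6=1
gen 6: Z_6=1, draws=[1], offspring=[3], Z_7=3

3


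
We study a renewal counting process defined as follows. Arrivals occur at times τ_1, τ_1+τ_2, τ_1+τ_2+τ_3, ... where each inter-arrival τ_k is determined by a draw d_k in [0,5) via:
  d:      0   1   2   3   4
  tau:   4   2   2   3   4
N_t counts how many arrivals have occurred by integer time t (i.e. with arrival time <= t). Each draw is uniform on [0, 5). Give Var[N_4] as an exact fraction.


Inter-arrival values over d=0..4: [4, 2, 2, 3, 4]
Each d has probability 1/5, so the pmf of τ is: f(2) = 2/5, f(3) = 1/5, f(4) = 2/5
Let p_n(j) = P(N_n = j), with p_0 = [1]. Condition on τ_1: p_n(0) = P(τ > n), and for j >= 1, p_n(j) = Σ_{k<=n} f(k)·p_{n−k}(j−1)
p_1 = [1]  (j = 0)
p_2 = [3/5, 2/5]  (j = 0..1)
p_3 = [2/5, 3/5]  (j = 0..1)
p_4 = [0, 21/25, 4/25]  (j = 0..2)
E[N_4] = Σ j·p_4(j) = 29/25;  E[N_4²] = Σ j²·p_4(j) = 37/25
Var[N_4] = 37/25 − (29/25)² = 84/625

84/625


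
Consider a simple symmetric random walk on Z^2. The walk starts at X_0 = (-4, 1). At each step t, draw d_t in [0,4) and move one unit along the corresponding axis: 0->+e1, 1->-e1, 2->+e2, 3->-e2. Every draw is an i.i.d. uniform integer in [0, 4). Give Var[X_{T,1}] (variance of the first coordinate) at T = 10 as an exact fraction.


5

Outcome values over d=0..3: [1, -1, 0, 0]
Σy = 0, Σy² = 2, M = 4
μ = 0/4 = 0,  σ² = 2/4 − (0)² = 1/2
Independent increments: Var[X_10] = 10·σ² = 10·(1/2) = 5


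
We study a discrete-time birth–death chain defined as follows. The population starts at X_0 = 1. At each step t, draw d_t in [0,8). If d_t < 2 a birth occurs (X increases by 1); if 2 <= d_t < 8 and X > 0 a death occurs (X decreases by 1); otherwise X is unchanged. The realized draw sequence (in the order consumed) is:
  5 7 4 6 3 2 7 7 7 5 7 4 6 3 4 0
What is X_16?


t=0: X=1, d=5 → death, X_1=0
t=1: X=0, d=7 → hold, X_2=0
t=2: X=0, d=4 → hold, X_3=0
t=3: X=0, d=6 → hold, X_4=0
t=4: X=0, d=3 → hold, X_5=0
t=5: X=0, d=2 → hold, X_6=0
t=6: X=0, d=7 → hold, X_7=0
t=7: X=0, d=7 → hold, X_8=0
t=8: X=0, d=7 → hold, X_9=0
t=9: X=0, d=5 → hold, X_10=0
t=10: X=0, d=7 → hold, X_11=0
t=11: X=0, d=4 → hold, X_12=0
t=12: X=0, d=6 → hold, X_13=0
t=13: X=0, d=3 → hold, X_14=0
t=14: X=0, d=4 → hold, X_15=0
t=15: X=0, d=0 → birth, X_16=1

1


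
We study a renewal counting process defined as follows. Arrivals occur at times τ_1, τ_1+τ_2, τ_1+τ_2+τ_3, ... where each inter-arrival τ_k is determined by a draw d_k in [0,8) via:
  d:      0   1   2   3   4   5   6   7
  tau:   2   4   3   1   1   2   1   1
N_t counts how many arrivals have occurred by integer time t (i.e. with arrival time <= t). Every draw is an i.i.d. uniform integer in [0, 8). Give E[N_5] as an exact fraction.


83/32

Inter-arrival values over d=0..7: [2, 4, 3, 1, 1, 2, 1, 1]
Each d has probability 1/8, so the pmf of τ is: f(1) = 1/2, f(2) = 1/4, f(3) = 1/8, f(4) = 1/8
Renewal equation for m(n) = E[N_n]: condition on τ_1 = k (if k <= n, one arrival plus a fresh copy on the remaining n−k steps): m(n) = F(n) + Σ_{k<=n} f(k)·m(n−k), where F(n) = P(τ <= n) and m(0) = 0
m(1) = F(1) = 1/2
m(2) = F(2) + f(1)·m(1) = 3/4 + 1/2·1/2 = 1
m(3) = F(3) + f(1)·m(2) + f(2)·m(1) = 7/8 + 1/2·1 + 1/4·1/2 = 3/2
m(4) = F(4) + f(1)·m(3) + f(2)·m(2) + f(3)·m(1) = 1 + 1/2·3/2 + 1/4·1 + 1/8·1/2 = 33/16
m(5) = F(5) + f(1)·m(4) + f(2)·m(3) + f(3)·m(2) + f(4)·m(1) = 1 + 1/2·33/16 + 1/4·3/2 + 1/8·1 + 1/8·1/2 = 83/32
E[N_5] = m(5) = 83/32


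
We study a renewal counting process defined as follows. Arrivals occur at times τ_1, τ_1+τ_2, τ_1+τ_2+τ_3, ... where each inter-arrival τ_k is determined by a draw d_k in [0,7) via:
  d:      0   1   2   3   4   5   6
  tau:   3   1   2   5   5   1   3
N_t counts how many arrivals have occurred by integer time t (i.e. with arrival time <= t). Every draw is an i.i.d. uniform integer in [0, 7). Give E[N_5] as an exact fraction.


Inter-arrival values over d=0..6: [3, 1, 2, 5, 5, 1, 3]
Each d has probability 1/7, so the pmf of τ is: f(1) = 2/7, f(2) = 1/7, f(3) = 2/7, f(5) = 2/7
Renewal equation for m(n) = E[N_n]: condition on τ_1 = k (if k <= n, one arrival plus a fresh copy on the remaining n−k steps): m(n) = F(n) + Σ_{k<=n} f(k)·m(n−k), where F(n) = P(τ <= n) and m(0) = 0
m(1) = F(1) = 2/7
m(2) = F(2) + f(1)·m(1) = 3/7 + 2/7·2/7 = 25/49
m(3) = F(3) + f(1)·m(2) + f(2)·m(1) = 5/7 + 2/7·25/49 + 1/7·2/7 = 309/343
m(4) = F(4) + f(1)·m(3) + f(2)·m(2) + f(3)·m(1) = 5/7 + 2/7·309/343 + 1/7·25/49 + 2/7·2/7 = 2704/2401
m(5) = F(5) + f(1)·m(4) + f(2)·m(3) + f(3)·m(2) = 1 + 2/7·2704/2401 + 1/7·309/343 + 2/7·25/49 = 26828/16807
E[N_5] = m(5) = 26828/16807

26828/16807


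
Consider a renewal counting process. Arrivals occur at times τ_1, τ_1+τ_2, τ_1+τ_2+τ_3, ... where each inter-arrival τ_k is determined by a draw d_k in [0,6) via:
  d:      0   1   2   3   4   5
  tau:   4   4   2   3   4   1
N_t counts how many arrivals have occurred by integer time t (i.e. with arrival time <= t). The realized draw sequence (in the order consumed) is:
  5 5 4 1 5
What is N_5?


2

draw d_1=5: τ_1=1, arrival time A_1=1
draw d_2=5: τ_2=1, arrival time A_2=2
draw d_3=4: τ_3=4, arrival time A_3=6
draw d_4=1: τ_4=4, arrival time A_4=10
draw d_5=5: τ_5=1, arrival time A_5=11
N_t over t=0..5: 0:0 1:1 2:2 3:2 4:2 5:2


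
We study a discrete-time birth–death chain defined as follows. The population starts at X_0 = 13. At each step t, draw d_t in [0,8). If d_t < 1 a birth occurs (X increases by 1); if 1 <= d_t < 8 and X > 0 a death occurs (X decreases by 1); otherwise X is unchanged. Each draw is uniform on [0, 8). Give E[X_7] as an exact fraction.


31/4

X can drop by at most 1 per step and X_0 = 13 > T = 7, so X_t >= 13 − t >= 6 > 0 for every t <= 7: the floor at 0 (the 'and X > 0' condition) never binds. Hence X_7 = X_0 + Σ_{t<7} Y_t with i.i.d. increments Y_t = y(d_t) ∈ {+1, −1, 0}.
Outcome values over d=0..7: [1, -1, -1, -1, -1, -1, -1, -1]
Σy = -6, Σy² = 8, M = 8
μ = -6/8 = -3/4,  σ² = 8/8 − (-3/4)² = 7/16
E[X_7] = 13 + 7·(-3/4) = 31/4


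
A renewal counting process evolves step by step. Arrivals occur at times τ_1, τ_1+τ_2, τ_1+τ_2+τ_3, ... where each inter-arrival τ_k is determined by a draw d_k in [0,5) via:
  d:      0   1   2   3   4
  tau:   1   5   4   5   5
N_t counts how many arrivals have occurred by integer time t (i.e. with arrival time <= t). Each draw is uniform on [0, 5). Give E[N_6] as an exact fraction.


Inter-arrival values over d=0..4: [1, 5, 4, 5, 5]
Each d has probability 1/5, so the pmf of τ is: f(1) = 1/5, f(4) = 1/5, f(5) = 3/5
Renewal equation for m(n) = E[N_n]: condition on τ_1 = k (if k <= n, one arrival plus a fresh copy on the remaining n−k steps): m(n) = F(n) + Σ_{k<=n} f(k)·m(n−k), where F(n) = P(τ <= n) and m(0) = 0
m(1) = F(1) = 1/5
m(2) = F(2) + f(1)·m(1) = 1/5 + 1/5·1/5 = 6/25
m(3) = F(3) + f(1)·m(2) = 1/5 + 1/5·6/25 = 31/125
m(4) = F(4) + f(1)·m(3) = 2/5 + 1/5·31/125 = 281/625
m(5) = F(5) + f(1)·m(4) + f(4)·m(1) = 1 + 1/5·281/625 + 1/5·1/5 = 3531/3125
m(6) = F(6) + f(1)·m(5) + f(4)·m(2) + f(5)·m(1) = 1 + 1/5·3531/3125 + 1/5·6/25 + 3/5·1/5 = 21781/15625
E[N_6] = m(6) = 21781/15625

21781/15625


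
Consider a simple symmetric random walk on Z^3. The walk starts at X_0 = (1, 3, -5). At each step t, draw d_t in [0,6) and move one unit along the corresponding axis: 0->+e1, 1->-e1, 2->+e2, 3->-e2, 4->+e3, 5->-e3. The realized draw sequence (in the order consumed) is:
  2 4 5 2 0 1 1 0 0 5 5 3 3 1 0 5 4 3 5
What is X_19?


t=0: X=(1, 3, -5), d=2 → +e2, X_1=(1, 4, -5)
t=1: X=(1, 4, -5), d=4 → +e3, X_2=(1, 4, -4)
t=2: X=(1, 4, -4), d=5 → -e3, X_3=(1, 4, -5)
t=3: X=(1, 4, -5), d=2 → +e2, X_4=(1, 5, -5)
t=4: X=(1, 5, -5), d=0 → +e1, X_5=(2, 5, -5)
t=5: X=(2, 5, -5), d=1 → -e1, X_6=(1, 5, -5)
t=6: X=(1, 5, -5), d=1 → -e1, X_7=(0, 5, -5)
t=7: X=(0, 5, -5), d=0 → +e1, X_8=(1, 5, -5)
t=8: X=(1, 5, -5), d=0 → +e1, X_9=(2, 5, -5)
t=9: X=(2, 5, -5), d=5 → -e3, X_10=(2, 5, -6)
t=10: X=(2, 5, -6), d=5 → -e3, X_11=(2, 5, -7)
t=11: X=(2, 5, -7), d=3 → -e2, X_12=(2, 4, -7)
t=12: X=(2, 4, -7), d=3 → -e2, X_13=(2, 3, -7)
t=13: X=(2, 3, -7), d=1 → -e1, X_14=(1, 3, -7)
t=14: X=(1, 3, -7), d=0 → +e1, X_15=(2, 3, -7)
t=15: X=(2, 3, -7), d=5 → -e3, X_16=(2, 3, -8)
t=16: X=(2, 3, -8), d=4 → +e3, X_17=(2, 3, -7)
t=17: X=(2, 3, -7), d=3 → -e2, X_18=(2, 2, -7)
t=18: X=(2, 2, -7), d=5 → -e3, X_19=(2, 2, -8)

(2, 2, -8)


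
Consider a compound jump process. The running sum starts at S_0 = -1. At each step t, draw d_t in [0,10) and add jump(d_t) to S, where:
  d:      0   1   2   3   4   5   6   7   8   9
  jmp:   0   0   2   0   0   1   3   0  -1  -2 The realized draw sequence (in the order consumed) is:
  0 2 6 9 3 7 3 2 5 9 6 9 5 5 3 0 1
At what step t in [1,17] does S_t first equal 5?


9

t=0: S=-1, d=0, jump=0, S_1=-1
t=1: S=-1, d=2, jump=2, S_2=1
t=2: S=1, d=6, jump=3, S_3=4
t=3: S=4, d=9, jump=-2, S_4=2
t=4: S=2, d=3, jump=0, S_5=2
t=5: S=2, d=7, jump=0, S_6=2
t=6: S=2, d=3, jump=0, S_7=2
t=7: S=2, d=2, jump=2, S_8=4
t=8: S=4, d=5, jump=1, S_9=5
t=9: S=5, d=9, jump=-2, S_10=3
t=10: S=3, d=6, jump=3, S_11=6
t=11: S=6, d=9, jump=-2, S_12=4
t=12: S=4, d=5, jump=1, S_13=5
t=13: S=5, d=5, jump=1, S_14=6
t=14: S=6, d=3, jump=0, S_15=6
t=15: S=6, d=0, jump=0, S_16=6
t=16: S=6, d=1, jump=0, S_17=6


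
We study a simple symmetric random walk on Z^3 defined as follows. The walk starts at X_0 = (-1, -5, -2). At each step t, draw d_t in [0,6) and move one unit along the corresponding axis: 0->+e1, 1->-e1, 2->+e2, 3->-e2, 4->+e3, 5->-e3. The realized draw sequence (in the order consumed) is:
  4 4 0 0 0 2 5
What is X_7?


t=0: X=(-1, -5, -2), d=4 → +e3, X_1=(-1, -5, -1)
t=1: X=(-1, -5, -1), d=4 → +e3, X_2=(-1, -5, 0)
t=2: X=(-1, -5, 0), d=0 → +e1, X_3=(0, -5, 0)
t=3: X=(0, -5, 0), d=0 → +e1, X_4=(1, -5, 0)
t=4: X=(1, -5, 0), d=0 → +e1, X_5=(2, -5, 0)
t=5: X=(2, -5, 0), d=2 → +e2, X_6=(2, -4, 0)
t=6: X=(2, -4, 0), d=5 → -e3, X_7=(2, -4, -1)

(2, -4, -1)


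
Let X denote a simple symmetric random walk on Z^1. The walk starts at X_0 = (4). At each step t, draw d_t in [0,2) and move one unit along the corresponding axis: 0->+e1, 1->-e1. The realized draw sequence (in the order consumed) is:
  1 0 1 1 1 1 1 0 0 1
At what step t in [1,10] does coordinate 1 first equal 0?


t=0: X=(4), d=1 → -e1, X_1=(3)
t=1: X=(3), d=0 → +e1, X_2=(4)
t=2: X=(4), d=1 → -e1, X_3=(3)
t=3: X=(3), d=1 → -e1, X_4=(2)
t=4: X=(2), d=1 → -e1, X_5=(1)
t=5: X=(1), d=1 → -e1, X_6=(0)
t=6: X=(0), d=1 → -e1, X_7=(-1)
t=7: X=(-1), d=0 → +e1, X_8=(0)
t=8: X=(0), d=0 → +e1, X_9=(1)
t=9: X=(1), d=1 → -e1, X_10=(0)

6


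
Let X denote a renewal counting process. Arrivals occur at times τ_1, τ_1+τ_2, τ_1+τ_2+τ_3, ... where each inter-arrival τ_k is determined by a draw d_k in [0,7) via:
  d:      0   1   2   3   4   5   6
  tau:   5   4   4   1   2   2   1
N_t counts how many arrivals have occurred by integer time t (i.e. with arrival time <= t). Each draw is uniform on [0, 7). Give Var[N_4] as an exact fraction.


4047718/5764801

Inter-arrival values over d=0..6: [5, 4, 4, 1, 2, 2, 1]
Each d has probability 1/7, so the pmf of τ is: f(1) = 2/7, f(2) = 2/7, f(4) = 2/7, f(5) = 1/7
Let p_n(j) = P(N_n = j), with p_0 = [1]. Condition on τ_1: p_n(0) = P(τ > n), and for j >= 1, p_n(j) = Σ_{k<=n} f(k)·p_{n−k}(j−1)
p_1 = [5/7, 2/7]  (j = 0..1)
p_2 = [3/7, 24/49, 4/49]  (j = 0..2)
p_3 = [3/7, 16/49, 76/343, 8/343]  (j = 0..3)
p_4 = [1/7, 26/49, 80/343, 208/2401, 16/2401]  (j = 0..4)
E[N_4] = Σ j·p_4(j) = 3082/2401;  E[N_4²] = Σ j²·p_4(j) = 806/343
Var[N_4] = 806/343 − (3082/2401)² = 4047718/5764801


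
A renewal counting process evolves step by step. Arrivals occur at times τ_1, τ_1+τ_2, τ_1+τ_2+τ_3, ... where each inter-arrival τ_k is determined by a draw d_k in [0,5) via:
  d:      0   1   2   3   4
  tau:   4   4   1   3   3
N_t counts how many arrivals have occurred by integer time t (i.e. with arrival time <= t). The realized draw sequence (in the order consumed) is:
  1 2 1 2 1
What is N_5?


2

draw d_1=1: τ_1=4, arrival time A_1=4
draw d_2=2: τ_2=1, arrival time A_2=5
draw d_3=1: τ_3=4, arrival time A_3=9
draw d_4=2: τ_4=1, arrival time A_4=10
draw d_5=1: τ_5=4, arrival time A_5=14
N_t over t=0..5: 0:0 1:0 2:0 3:0 4:1 5:2


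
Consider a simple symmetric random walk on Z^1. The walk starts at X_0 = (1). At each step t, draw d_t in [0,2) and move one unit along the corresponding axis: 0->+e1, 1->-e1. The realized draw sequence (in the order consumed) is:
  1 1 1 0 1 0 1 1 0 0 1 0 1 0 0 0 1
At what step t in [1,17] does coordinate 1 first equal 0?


t=0: X=(1), d=1 → -e1, X_1=(0)
t=1: X=(0), d=1 → -e1, X_2=(-1)
t=2: X=(-1), d=1 → -e1, X_3=(-2)
t=3: X=(-2), d=0 → +e1, X_4=(-1)
t=4: X=(-1), d=1 → -e1, X_5=(-2)
t=5: X=(-2), d=0 → +e1, X_6=(-1)
t=6: X=(-1), d=1 → -e1, X_7=(-2)
t=7: X=(-2), d=1 → -e1, X_8=(-3)
t=8: X=(-3), d=0 → +e1, X_9=(-2)
t=9: X=(-2), d=0 → +e1, X_10=(-1)
t=10: X=(-1), d=1 → -e1, X_11=(-2)
t=11: X=(-2), d=0 → +e1, X_12=(-1)
t=12: X=(-1), d=1 → -e1, X_13=(-2)
t=13: X=(-2), d=0 → +e1, X_14=(-1)
t=14: X=(-1), d=0 → +e1, X_15=(0)
t=15: X=(0), d=0 → +e1, X_16=(1)
t=16: X=(1), d=1 → -e1, X_17=(0)

1


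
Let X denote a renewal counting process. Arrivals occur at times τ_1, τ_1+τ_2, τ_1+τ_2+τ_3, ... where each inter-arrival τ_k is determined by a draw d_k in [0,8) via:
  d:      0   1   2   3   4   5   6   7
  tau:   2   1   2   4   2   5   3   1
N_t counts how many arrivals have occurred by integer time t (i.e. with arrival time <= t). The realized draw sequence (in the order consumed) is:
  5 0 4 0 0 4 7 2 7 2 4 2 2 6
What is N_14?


5

draw d_1=5: τ_1=5, arrival time A_1=5
draw d_2=0: τ_2=2, arrival time A_2=7
draw d_3=4: τ_3=2, arrival time A_3=9
draw d_4=0: τ_4=2, arrival time A_4=11
draw d_5=0: τ_5=2, arrival time A_5=13
draw d_6=4: τ_6=2, arrival time A_6=15
draw d_7=7: τ_7=1, arrival time A_7=16
draw d_8=2: τ_8=2, arrival time A_8=18
draw d_9=7: τ_9=1, arrival time A_9=19
draw d_10=2: τ_10=2, arrival time A_10=21
draw d_11=4: τ_11=2, arrival time A_11=23
draw d_12=2: τ_12=2, arrival time A_12=25
draw d_13=2: τ_13=2, arrival time A_13=27
draw d_14=6: τ_14=3, arrival time A_14=30
N_t over t=0..14: 0:0 1:0 2:0 3:0 4:0 5:1 6:1 7:2 8:2 9:3 10:3 11:4 12:4 13:5 14:5


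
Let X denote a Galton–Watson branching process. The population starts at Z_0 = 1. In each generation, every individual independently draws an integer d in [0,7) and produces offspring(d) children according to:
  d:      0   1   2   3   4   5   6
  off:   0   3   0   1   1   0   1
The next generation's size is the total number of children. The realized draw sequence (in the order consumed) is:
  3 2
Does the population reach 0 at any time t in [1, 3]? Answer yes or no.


gen 0: Z_0=1, draws=[3], offspring=[1], Z_1=1
gen 1: Z_1=1, draws=[2], offspring=[0], Z_2=0
gen 2: Z_2=0, draws=[], offspring=[], Z_3=0

yes


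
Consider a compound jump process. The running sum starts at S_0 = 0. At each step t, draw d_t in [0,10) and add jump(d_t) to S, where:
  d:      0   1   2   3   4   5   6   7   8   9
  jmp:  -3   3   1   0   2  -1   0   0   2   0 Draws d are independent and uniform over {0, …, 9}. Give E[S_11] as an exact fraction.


22/5

Outcome values over d=0..9: [-3, 3, 1, 0, 2, -1, 0, 0, 2, 0]
Σy = 4, Σy² = 28, M = 10
μ = 4/10 = 2/5,  σ² = 28/10 − (2/5)² = 66/25
E[S_11] = 0 + 11·(2/5) = 22/5


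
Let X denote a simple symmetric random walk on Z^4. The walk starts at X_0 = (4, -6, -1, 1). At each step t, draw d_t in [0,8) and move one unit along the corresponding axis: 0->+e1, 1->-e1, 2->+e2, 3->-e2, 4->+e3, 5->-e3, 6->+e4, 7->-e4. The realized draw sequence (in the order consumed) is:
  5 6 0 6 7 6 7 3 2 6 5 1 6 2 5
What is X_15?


t=0: X=(4, -6, -1, 1), d=5 → -e3, X_1=(4, -6, -2, 1)
t=1: X=(4, -6, -2, 1), d=6 → +e4, X_2=(4, -6, -2, 2)
t=2: X=(4, -6, -2, 2), d=0 → +e1, X_3=(5, -6, -2, 2)
t=3: X=(5, -6, -2, 2), d=6 → +e4, X_4=(5, -6, -2, 3)
t=4: X=(5, -6, -2, 3), d=7 → -e4, X_5=(5, -6, -2, 2)
t=5: X=(5, -6, -2, 2), d=6 → +e4, X_6=(5, -6, -2, 3)
t=6: X=(5, -6, -2, 3), d=7 → -e4, X_7=(5, -6, -2, 2)
t=7: X=(5, -6, -2, 2), d=3 → -e2, X_8=(5, -7, -2, 2)
t=8: X=(5, -7, -2, 2), d=2 → +e2, X_9=(5, -6, -2, 2)
t=9: X=(5, -6, -2, 2), d=6 → +e4, X_10=(5, -6, -2, 3)
t=10: X=(5, -6, -2, 3), d=5 → -e3, X_11=(5, -6, -3, 3)
t=11: X=(5, -6, -3, 3), d=1 → -e1, X_12=(4, -6, -3, 3)
t=12: X=(4, -6, -3, 3), d=6 → +e4, X_13=(4, -6, -3, 4)
t=13: X=(4, -6, -3, 4), d=2 → +e2, X_14=(4, -5, -3, 4)
t=14: X=(4, -5, -3, 4), d=5 → -e3, X_15=(4, -5, -4, 4)

(4, -5, -4, 4)


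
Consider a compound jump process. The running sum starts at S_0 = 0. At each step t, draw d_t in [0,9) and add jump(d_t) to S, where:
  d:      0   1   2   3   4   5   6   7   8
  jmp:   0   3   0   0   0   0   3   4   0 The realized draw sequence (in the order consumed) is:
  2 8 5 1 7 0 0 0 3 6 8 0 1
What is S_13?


13

t=0: S=0, d=2, jump=0, S_1=0
t=1: S=0, d=8, jump=0, S_2=0
t=2: S=0, d=5, jump=0, S_3=0
t=3: S=0, d=1, jump=3, S_4=3
t=4: S=3, d=7, jump=4, S_5=7
t=5: S=7, d=0, jump=0, S_6=7
t=6: S=7, d=0, jump=0, S_7=7
t=7: S=7, d=0, jump=0, S_8=7
t=8: S=7, d=3, jump=0, S_9=7
t=9: S=7, d=6, jump=3, S_10=10
t=10: S=10, d=8, jump=0, S_11=10
t=11: S=10, d=0, jump=0, S_12=10
t=12: S=10, d=1, jump=3, S_13=13


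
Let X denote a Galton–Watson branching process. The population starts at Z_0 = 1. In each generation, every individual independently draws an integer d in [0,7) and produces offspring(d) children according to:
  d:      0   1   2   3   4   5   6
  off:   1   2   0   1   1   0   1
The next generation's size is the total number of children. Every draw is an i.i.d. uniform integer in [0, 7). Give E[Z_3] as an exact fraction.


Outcome values over d=0..6: [1, 2, 0, 1, 1, 0, 1]
Σy = 6, Σy² = 8, M = 7
μ = 6/7 = 6/7,  σ² = 8/7 − (6/7)² = 20/49
E[Z_0] = 1
E[Z_1] = 6/7·E[Z_0] = 6/7
E[Z_2] = 6/7·E[Z_1] = 36/49
E[Z_3] = 6/7·E[Z_2] = 216/343

216/343


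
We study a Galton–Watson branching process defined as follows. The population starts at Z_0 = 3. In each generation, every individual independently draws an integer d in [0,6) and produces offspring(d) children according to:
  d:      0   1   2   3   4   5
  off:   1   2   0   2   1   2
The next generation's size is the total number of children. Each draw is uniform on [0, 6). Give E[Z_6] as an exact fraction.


Outcome values over d=0..5: [1, 2, 0, 2, 1, 2]
Σy = 8, Σy² = 14, M = 6
μ = 8/6 = 4/3,  σ² = 14/6 − (4/3)² = 5/9
E[Z_0] = 3
E[Z_1] = 4/3·E[Z_0] = 4
E[Z_2] = 4/3·E[Z_1] = 16/3
E[Z_3] = 4/3·E[Z_2] = 64/9
E[Z_4] = 4/3·E[Z_3] = 256/27
E[Z_5] = 4/3·E[Z_4] = 1024/81
E[Z_6] = 4/3·E[Z_5] = 4096/243

4096/243


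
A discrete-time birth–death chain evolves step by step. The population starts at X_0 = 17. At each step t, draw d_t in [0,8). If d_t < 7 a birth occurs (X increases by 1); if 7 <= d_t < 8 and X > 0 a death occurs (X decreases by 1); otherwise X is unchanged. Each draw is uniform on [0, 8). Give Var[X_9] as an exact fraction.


X can drop by at most 1 per step and X_0 = 17 > T = 9, so X_t >= 17 − t >= 8 > 0 for every t <= 9: the floor at 0 (the 'and X > 0' condition) never binds. Hence X_9 = X_0 + Σ_{t<9} Y_t with i.i.d. increments Y_t = y(d_t) ∈ {+1, −1, 0}.
Outcome values over d=0..7: [1, 1, 1, 1, 1, 1, 1, -1]
Σy = 6, Σy² = 8, M = 8
μ = 6/8 = 3/4,  σ² = 8/8 − (3/4)² = 7/16
Independent increments: Var[X_9] = 9·σ² = 9·(7/16) = 63/16

63/16
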